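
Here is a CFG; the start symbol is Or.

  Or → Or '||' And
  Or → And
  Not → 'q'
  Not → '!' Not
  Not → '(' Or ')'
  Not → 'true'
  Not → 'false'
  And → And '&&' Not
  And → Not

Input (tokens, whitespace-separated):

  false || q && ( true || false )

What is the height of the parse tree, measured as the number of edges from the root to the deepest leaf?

7

[Or [Or [And [Not false]]] || [And [And [Not q]] && [Not ( [Or [Or [And [Not true]]] || [And [Not false]]] )]]]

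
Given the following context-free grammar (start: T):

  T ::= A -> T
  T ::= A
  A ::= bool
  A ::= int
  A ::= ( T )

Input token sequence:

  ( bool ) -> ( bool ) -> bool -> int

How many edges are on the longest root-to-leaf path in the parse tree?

5

[T [A ( [T [A bool]] )] -> [T [A ( [T [A bool]] )] -> [T [A bool] -> [T [A int]]]]]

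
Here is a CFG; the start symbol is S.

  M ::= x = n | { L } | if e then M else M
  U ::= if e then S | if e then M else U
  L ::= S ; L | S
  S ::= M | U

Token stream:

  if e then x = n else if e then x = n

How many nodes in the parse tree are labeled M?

[S [U if e then [M x = n] else [U if e then [S [M x = n]]]]]

2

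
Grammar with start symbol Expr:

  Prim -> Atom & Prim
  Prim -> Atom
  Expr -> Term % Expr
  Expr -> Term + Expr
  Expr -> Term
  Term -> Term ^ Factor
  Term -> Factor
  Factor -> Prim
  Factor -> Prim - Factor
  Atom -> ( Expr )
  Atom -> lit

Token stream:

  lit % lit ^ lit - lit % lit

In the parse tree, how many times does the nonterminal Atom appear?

[Expr [Term [Factor [Prim [Atom lit]]]] % [Expr [Term [Term [Factor [Prim [Atom lit]]]] ^ [Factor [Prim [Atom lit]] - [Factor [Prim [Atom lit]]]]] % [Expr [Term [Factor [Prim [Atom lit]]]]]]]

5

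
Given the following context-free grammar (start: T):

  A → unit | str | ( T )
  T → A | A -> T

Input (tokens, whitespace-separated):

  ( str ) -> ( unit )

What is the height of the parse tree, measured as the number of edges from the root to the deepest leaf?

[T [A ( [T [A str]] )] -> [T [A ( [T [A unit]] )]]]

5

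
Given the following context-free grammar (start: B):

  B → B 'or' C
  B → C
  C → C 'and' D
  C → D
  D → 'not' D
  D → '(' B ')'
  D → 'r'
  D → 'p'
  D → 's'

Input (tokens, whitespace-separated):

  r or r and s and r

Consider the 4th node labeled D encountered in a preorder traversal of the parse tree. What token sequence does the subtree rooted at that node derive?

[B [B [C [D r]]] or [C [C [C [D r]] and [D s]] and [D r]]]

r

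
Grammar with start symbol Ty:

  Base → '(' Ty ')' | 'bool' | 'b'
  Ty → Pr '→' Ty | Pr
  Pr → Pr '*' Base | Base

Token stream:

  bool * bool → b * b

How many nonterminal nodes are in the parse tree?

10

[Ty [Pr [Pr [Base bool]] * [Base bool]] → [Ty [Pr [Pr [Base b]] * [Base b]]]]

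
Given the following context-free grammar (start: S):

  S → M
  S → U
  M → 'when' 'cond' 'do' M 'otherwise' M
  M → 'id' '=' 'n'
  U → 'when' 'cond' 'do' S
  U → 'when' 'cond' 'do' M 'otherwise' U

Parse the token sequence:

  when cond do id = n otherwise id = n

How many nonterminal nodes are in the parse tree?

4

[S [M when cond do [M id = n] otherwise [M id = n]]]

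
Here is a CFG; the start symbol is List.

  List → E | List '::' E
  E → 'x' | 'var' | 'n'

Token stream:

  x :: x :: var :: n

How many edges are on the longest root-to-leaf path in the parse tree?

[List [List [List [List [E x]] :: [E x]] :: [E var]] :: [E n]]

5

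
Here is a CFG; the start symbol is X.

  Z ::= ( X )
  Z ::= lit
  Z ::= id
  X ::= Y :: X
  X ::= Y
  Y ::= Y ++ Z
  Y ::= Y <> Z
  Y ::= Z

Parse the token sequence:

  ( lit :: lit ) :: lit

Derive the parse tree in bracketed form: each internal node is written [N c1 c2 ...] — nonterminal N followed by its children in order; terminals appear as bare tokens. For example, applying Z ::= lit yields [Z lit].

X
Y :: X
Z :: X
( X ) :: X
( Y :: X ) :: X
( Z :: X ) :: X
( lit :: X ) :: X
( lit :: Y ) :: X
( lit :: Z ) :: X
( lit :: lit ) :: X
( lit :: lit ) :: Y
( lit :: lit ) :: Z
( lit :: lit ) :: lit

[X [Y [Z ( [X [Y [Z lit]] :: [X [Y [Z lit]]]] )]] :: [X [Y [Z lit]]]]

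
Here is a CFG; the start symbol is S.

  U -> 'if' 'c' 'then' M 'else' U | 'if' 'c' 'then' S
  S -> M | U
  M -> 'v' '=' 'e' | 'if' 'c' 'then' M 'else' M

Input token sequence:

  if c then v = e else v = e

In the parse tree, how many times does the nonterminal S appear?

1

[S [M if c then [M v = e] else [M v = e]]]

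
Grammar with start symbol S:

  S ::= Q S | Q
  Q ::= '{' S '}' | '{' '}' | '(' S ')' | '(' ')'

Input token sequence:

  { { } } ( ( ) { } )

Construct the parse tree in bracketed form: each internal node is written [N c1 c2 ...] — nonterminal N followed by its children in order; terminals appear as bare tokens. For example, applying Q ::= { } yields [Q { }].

S
Q S
{ S } S
{ Q } S
{ { } } S
{ { } } Q
{ { } } ( S )
{ { } } ( Q S )
{ { } } ( ( ) S )
{ { } } ( ( ) Q )
{ { } } ( ( ) { } )

[S [Q { [S [Q { }]] }] [S [Q ( [S [Q ( )] [S [Q { }]]] )]]]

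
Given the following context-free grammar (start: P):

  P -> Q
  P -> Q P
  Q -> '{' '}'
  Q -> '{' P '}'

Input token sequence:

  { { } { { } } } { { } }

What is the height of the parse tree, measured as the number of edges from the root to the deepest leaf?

[P [Q { [P [Q { }] [P [Q { [P [Q { }]] }]]] }] [P [Q { [P [Q { }]] }]]]

7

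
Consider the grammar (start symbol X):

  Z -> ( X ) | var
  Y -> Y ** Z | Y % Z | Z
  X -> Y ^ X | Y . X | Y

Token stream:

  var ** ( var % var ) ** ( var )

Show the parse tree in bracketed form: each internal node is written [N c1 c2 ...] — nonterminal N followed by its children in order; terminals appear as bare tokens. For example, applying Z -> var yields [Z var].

X
Y
Y ** Z
Y ** Z ** Z
Z ** Z ** Z
var ** Z ** Z
var ** ( X ) ** Z
var ** ( Y ) ** Z
var ** ( Y % Z ) ** Z
var ** ( Z % Z ) ** Z
var ** ( var % Z ) ** Z
var ** ( var % var ) ** Z
var ** ( var % var ) ** ( X )
var ** ( var % var ) ** ( Y )
var ** ( var % var ) ** ( Z )
var ** ( var % var ) ** ( var )

[X [Y [Y [Y [Z var]] ** [Z ( [X [Y [Y [Z var]] % [Z var]]] )]] ** [Z ( [X [Y [Z var]]] )]]]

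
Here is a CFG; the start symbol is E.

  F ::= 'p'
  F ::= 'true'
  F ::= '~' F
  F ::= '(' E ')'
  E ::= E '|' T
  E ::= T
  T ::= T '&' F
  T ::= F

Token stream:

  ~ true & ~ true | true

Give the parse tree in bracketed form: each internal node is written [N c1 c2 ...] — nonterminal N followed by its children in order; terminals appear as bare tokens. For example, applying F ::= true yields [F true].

[E [E [T [T [F ~ [F true]]] & [F ~ [F true]]]] | [T [F true]]]

E
E | T
T | T
T & F | T
F & F | T
~ F & F | T
~ true & F | T
~ true & ~ F | T
~ true & ~ true | T
~ true & ~ true | F
~ true & ~ true | true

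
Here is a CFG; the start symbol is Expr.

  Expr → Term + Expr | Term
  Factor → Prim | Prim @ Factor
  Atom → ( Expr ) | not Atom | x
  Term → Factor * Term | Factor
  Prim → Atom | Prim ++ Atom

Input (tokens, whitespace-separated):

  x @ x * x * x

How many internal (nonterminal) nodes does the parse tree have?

16

[Expr [Term [Factor [Prim [Atom x]] @ [Factor [Prim [Atom x]]]] * [Term [Factor [Prim [Atom x]]] * [Term [Factor [Prim [Atom x]]]]]]]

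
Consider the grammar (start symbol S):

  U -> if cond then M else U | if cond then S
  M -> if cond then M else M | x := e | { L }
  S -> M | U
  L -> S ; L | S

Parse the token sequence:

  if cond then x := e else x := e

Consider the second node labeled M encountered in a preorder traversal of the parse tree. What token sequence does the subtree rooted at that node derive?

x := e

[S [M if cond then [M x := e] else [M x := e]]]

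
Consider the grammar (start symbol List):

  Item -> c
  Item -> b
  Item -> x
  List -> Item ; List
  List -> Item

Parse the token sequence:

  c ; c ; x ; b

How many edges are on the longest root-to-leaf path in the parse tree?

5

[List [Item c] ; [List [Item c] ; [List [Item x] ; [List [Item b]]]]]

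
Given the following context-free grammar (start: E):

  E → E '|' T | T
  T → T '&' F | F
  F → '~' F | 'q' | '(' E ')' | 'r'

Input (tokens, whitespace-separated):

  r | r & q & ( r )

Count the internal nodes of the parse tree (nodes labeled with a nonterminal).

13

[E [E [T [F r]]] | [T [T [T [F r]] & [F q]] & [F ( [E [T [F r]]] )]]]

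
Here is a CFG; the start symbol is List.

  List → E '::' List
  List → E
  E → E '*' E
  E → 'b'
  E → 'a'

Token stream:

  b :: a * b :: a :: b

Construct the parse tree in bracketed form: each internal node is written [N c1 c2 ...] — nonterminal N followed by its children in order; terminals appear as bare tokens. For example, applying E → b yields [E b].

List
E :: List
b :: List
b :: E :: List
b :: E * E :: List
b :: a * E :: List
b :: a * b :: List
b :: a * b :: E :: List
b :: a * b :: a :: List
b :: a * b :: a :: E
b :: a * b :: a :: b

[List [E b] :: [List [E [E a] * [E b]] :: [List [E a] :: [List [E b]]]]]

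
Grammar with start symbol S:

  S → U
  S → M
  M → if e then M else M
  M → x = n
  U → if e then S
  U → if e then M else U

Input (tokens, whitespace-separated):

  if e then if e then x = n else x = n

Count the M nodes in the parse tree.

3

[S [U if e then [S [M if e then [M x = n] else [M x = n]]]]]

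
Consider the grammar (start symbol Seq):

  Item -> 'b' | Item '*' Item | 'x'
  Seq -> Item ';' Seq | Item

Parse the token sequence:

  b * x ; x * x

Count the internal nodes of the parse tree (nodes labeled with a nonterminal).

[Seq [Item [Item b] * [Item x]] ; [Seq [Item [Item x] * [Item x]]]]

8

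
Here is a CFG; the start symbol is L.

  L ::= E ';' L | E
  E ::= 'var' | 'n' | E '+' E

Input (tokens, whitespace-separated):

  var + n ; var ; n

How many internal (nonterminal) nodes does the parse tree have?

8

[L [E [E var] + [E n]] ; [L [E var] ; [L [E n]]]]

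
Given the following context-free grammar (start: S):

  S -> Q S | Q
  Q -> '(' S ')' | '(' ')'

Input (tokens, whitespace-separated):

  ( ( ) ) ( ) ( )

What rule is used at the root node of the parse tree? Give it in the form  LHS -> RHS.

S -> Q S

[S [Q ( [S [Q ( )]] )] [S [Q ( )] [S [Q ( )]]]]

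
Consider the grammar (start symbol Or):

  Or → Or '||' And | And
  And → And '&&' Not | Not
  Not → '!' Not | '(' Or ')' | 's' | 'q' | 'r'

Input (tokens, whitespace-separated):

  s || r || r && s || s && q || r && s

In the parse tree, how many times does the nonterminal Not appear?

8

[Or [Or [Or [Or [Or [And [Not s]]] || [And [Not r]]] || [And [And [Not r]] && [Not s]]] || [And [And [Not s]] && [Not q]]] || [And [And [Not r]] && [Not s]]]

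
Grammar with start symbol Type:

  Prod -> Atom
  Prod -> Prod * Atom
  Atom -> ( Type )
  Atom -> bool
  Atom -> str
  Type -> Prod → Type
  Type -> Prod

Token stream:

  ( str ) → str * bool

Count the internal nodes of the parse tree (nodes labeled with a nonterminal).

11

[Type [Prod [Atom ( [Type [Prod [Atom str]]] )]] → [Type [Prod [Prod [Atom str]] * [Atom bool]]]]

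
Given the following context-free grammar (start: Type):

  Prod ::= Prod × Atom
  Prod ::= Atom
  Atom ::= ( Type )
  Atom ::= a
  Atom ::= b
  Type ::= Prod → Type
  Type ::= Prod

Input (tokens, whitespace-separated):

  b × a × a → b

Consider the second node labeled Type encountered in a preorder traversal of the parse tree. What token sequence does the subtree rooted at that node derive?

[Type [Prod [Prod [Prod [Atom b]] × [Atom a]] × [Atom a]] → [Type [Prod [Atom b]]]]

b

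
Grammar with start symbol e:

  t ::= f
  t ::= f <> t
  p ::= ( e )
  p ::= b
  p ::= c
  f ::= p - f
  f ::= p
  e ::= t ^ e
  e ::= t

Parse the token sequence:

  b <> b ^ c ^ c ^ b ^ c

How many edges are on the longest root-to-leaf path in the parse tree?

8

[e [t [f [p b]] <> [t [f [p b]]]] ^ [e [t [f [p c]]] ^ [e [t [f [p c]]] ^ [e [t [f [p b]]] ^ [e [t [f [p c]]]]]]]]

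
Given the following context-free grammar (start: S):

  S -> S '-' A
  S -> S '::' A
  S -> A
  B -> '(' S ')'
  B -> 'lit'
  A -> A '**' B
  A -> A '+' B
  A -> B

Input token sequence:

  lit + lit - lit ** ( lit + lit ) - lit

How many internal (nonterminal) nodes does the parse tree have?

[S [S [S [A [A [B lit]] + [B lit]]] - [A [A [B lit]] ** [B ( [S [A [A [B lit]] + [B lit]]] )]]] - [A [B lit]]]

18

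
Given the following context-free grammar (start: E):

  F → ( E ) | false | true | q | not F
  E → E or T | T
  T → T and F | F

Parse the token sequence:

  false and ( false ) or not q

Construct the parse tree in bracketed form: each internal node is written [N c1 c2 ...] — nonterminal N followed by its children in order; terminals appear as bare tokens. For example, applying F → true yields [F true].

E
E or T
T or T
T and F or T
F and F or T
false and F or T
false and ( E ) or T
false and ( T ) or T
false and ( F ) or T
false and ( false ) or T
false and ( false ) or F
false and ( false ) or not F
false and ( false ) or not q

[E [E [T [T [F false]] and [F ( [E [T [F false]]] )]]] or [T [F not [F q]]]]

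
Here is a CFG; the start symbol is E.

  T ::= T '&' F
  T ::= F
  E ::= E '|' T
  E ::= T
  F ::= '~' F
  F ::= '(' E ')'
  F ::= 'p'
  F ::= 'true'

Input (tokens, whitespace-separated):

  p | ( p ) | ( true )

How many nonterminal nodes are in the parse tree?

15

[E [E [E [T [F p]]] | [T [F ( [E [T [F p]]] )]]] | [T [F ( [E [T [F true]]] )]]]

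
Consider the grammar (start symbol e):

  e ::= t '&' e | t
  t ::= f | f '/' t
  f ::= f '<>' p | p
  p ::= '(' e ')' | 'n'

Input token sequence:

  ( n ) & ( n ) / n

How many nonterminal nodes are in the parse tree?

19

[e [t [f [p ( [e [t [f [p n]]]] )]]] & [e [t [f [p ( [e [t [f [p n]]]] )]] / [t [f [p n]]]]]]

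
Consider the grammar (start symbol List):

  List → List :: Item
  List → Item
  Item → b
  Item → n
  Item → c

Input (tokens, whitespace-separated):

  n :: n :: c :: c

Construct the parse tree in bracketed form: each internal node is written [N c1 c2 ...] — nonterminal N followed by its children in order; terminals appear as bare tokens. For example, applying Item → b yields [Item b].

[List [List [List [List [Item n]] :: [Item n]] :: [Item c]] :: [Item c]]

List
List :: Item
List :: Item :: Item
List :: Item :: Item :: Item
Item :: Item :: Item :: Item
n :: Item :: Item :: Item
n :: n :: Item :: Item
n :: n :: c :: Item
n :: n :: c :: c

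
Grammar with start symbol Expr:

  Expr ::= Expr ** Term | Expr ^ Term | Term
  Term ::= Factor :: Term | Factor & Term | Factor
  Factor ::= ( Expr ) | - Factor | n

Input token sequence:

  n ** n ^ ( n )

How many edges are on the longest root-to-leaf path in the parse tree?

[Expr [Expr [Expr [Term [Factor n]]] ** [Term [Factor n]]] ^ [Term [Factor ( [Expr [Term [Factor n]]] )]]]

6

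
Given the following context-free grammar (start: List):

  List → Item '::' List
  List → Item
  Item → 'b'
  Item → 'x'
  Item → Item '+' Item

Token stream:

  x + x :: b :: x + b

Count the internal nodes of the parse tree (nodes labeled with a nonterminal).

[List [Item [Item x] + [Item x]] :: [List [Item b] :: [List [Item [Item x] + [Item b]]]]]

10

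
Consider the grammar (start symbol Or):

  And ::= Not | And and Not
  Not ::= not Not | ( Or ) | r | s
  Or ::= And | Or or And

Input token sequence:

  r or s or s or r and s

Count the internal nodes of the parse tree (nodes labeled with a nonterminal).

14

[Or [Or [Or [Or [And [Not r]]] or [And [Not s]]] or [And [Not s]]] or [And [And [Not r]] and [Not s]]]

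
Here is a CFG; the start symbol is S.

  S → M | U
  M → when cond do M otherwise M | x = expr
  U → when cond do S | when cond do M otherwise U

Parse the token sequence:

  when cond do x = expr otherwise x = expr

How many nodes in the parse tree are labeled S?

1

[S [M when cond do [M x = expr] otherwise [M x = expr]]]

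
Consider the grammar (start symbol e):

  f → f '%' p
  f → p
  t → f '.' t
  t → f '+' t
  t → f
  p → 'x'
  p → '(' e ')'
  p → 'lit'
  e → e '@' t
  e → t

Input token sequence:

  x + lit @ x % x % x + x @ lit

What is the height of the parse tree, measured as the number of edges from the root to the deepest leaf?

7

[e [e [e [t [f [p x]] + [t [f [p lit]]]]] @ [t [f [f [f [p x]] % [p x]] % [p x]] + [t [f [p x]]]]] @ [t [f [p lit]]]]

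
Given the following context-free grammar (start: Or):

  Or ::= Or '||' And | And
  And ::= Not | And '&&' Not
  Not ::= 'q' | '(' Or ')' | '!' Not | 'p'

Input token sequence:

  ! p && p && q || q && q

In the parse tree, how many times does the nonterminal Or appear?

2

[Or [Or [And [And [And [Not ! [Not p]]] && [Not p]] && [Not q]]] || [And [And [Not q]] && [Not q]]]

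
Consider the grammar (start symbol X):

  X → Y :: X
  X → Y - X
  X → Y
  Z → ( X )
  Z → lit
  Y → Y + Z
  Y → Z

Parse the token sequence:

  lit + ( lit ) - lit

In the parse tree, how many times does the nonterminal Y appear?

[X [Y [Y [Z lit]] + [Z ( [X [Y [Z lit]]] )]] - [X [Y [Z lit]]]]

4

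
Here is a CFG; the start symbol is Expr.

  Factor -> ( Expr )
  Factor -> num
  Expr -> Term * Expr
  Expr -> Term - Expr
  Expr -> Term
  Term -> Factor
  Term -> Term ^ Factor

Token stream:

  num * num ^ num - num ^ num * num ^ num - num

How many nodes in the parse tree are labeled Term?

8

[Expr [Term [Factor num]] * [Expr [Term [Term [Factor num]] ^ [Factor num]] - [Expr [Term [Term [Factor num]] ^ [Factor num]] * [Expr [Term [Term [Factor num]] ^ [Factor num]] - [Expr [Term [Factor num]]]]]]]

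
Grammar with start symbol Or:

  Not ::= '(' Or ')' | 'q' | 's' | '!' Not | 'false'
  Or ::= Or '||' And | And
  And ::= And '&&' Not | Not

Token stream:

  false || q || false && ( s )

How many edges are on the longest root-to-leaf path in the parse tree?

[Or [Or [Or [And [Not false]]] || [And [Not q]]] || [And [And [Not false]] && [Not ( [Or [And [Not s]]] )]]]

6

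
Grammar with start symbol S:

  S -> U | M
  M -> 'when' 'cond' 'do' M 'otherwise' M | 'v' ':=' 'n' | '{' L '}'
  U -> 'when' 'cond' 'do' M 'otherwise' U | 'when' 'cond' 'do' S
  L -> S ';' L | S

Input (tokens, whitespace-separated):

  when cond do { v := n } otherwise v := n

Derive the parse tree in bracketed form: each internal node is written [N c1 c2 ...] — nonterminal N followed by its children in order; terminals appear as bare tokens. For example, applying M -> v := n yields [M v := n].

[S [M when cond do [M { [L [S [M v := n]]] }] otherwise [M v := n]]]

S
M
when cond do M otherwise M
when cond do { L } otherwise M
when cond do { S } otherwise M
when cond do { M } otherwise M
when cond do { v := n } otherwise M
when cond do { v := n } otherwise v := n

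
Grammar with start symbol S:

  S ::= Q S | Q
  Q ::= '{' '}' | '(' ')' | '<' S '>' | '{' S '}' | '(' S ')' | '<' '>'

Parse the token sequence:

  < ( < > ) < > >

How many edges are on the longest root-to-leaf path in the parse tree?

[S [Q < [S [Q ( [S [Q < >]] )] [S [Q < >]]] >]]

6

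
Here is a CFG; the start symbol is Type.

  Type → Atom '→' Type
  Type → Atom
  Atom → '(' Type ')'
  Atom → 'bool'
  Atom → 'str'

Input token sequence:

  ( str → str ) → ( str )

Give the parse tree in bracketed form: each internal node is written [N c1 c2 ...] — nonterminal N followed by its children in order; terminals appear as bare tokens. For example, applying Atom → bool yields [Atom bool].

[Type [Atom ( [Type [Atom str] → [Type [Atom str]]] )] → [Type [Atom ( [Type [Atom str]] )]]]

Type
Atom → Type
( Type ) → Type
( Atom → Type ) → Type
( str → Type ) → Type
( str → Atom ) → Type
( str → str ) → Type
( str → str ) → Atom
( str → str ) → ( Type )
( str → str ) → ( Atom )
( str → str ) → ( str )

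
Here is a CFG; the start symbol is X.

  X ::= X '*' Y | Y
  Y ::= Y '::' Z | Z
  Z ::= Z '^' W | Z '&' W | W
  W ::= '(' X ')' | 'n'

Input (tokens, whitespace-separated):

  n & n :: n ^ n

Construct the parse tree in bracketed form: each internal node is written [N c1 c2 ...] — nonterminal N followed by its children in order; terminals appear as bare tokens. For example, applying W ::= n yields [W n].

X
Y
Y :: Z
Z :: Z
Z & W :: Z
W & W :: Z
n & W :: Z
n & n :: Z
n & n :: Z ^ W
n & n :: W ^ W
n & n :: n ^ W
n & n :: n ^ n

[X [Y [Y [Z [Z [W n]] & [W n]]] :: [Z [Z [W n]] ^ [W n]]]]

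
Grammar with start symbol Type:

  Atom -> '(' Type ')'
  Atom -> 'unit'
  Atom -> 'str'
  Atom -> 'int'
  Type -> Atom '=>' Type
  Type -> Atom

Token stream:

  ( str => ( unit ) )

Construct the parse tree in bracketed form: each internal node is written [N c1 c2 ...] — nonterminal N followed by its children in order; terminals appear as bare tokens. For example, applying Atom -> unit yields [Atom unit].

Type
Atom
( Type )
( Atom => Type )
( str => Type )
( str => Atom )
( str => ( Type ) )
( str => ( Atom ) )
( str => ( unit ) )

[Type [Atom ( [Type [Atom str] => [Type [Atom ( [Type [Atom unit]] )]]] )]]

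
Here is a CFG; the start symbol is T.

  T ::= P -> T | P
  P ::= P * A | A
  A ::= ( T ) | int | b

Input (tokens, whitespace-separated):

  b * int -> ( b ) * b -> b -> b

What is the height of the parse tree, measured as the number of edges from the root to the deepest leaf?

8

[T [P [P [A b]] * [A int]] -> [T [P [P [A ( [T [P [A b]]] )]] * [A b]] -> [T [P [A b]] -> [T [P [A b]]]]]]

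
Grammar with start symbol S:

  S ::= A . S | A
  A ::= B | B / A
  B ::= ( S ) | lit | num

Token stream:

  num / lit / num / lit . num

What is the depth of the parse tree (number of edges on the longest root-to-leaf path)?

[S [A [B num] / [A [B lit] / [A [B num] / [A [B lit]]]]] . [S [A [B num]]]]

6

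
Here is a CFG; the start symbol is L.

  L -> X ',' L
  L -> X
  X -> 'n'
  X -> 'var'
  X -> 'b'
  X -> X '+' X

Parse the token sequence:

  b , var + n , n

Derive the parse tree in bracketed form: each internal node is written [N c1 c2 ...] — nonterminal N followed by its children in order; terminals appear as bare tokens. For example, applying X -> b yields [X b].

L
X , L
b , L
b , X , L
b , X + X , L
b , var + X , L
b , var + n , L
b , var + n , X
b , var + n , n

[L [X b] , [L [X [X var] + [X n]] , [L [X n]]]]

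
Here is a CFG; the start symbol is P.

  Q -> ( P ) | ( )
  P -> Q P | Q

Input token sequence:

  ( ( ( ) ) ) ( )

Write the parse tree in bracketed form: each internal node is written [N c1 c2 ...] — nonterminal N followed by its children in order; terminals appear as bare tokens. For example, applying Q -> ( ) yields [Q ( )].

[P [Q ( [P [Q ( [P [Q ( )]] )]] )] [P [Q ( )]]]

P
Q P
( P ) P
( Q ) P
( ( P ) ) P
( ( Q ) ) P
( ( ( ) ) ) P
( ( ( ) ) ) Q
( ( ( ) ) ) ( )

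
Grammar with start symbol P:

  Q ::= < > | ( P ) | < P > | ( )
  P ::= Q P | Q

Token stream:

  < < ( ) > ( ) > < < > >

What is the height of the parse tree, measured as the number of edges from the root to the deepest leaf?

6

[P [Q < [P [Q < [P [Q ( )]] >] [P [Q ( )]]] >] [P [Q < [P [Q < >]] >]]]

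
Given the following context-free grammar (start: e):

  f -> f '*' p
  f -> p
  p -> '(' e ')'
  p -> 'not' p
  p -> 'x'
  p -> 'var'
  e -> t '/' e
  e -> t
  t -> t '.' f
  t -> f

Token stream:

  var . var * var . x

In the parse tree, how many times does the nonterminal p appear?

[e [t [t [t [f [p var]]] . [f [f [p var]] * [p var]]] . [f [p x]]]]

4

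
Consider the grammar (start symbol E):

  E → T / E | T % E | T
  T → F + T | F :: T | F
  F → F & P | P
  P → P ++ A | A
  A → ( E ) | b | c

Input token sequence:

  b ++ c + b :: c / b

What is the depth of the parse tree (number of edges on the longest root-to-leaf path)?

[E [T [F [P [P [A b]] ++ [A c]]] + [T [F [P [A b]]] :: [T [F [P [A c]]]]]] / [E [T [F [P [A b]]]]]]

7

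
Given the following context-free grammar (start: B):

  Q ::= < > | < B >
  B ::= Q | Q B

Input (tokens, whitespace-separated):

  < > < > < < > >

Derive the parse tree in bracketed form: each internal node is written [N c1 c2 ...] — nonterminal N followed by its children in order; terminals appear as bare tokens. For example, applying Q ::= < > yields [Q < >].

B
Q B
< > B
< > Q B
< > < > B
< > < > Q
< > < > < B >
< > < > < Q >
< > < > < < > >

[B [Q < >] [B [Q < >] [B [Q < [B [Q < >]] >]]]]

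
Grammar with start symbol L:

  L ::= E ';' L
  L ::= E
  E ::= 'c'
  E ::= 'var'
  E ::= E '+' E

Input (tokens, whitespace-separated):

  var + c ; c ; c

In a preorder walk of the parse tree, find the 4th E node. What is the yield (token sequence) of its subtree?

c

[L [E [E var] + [E c]] ; [L [E c] ; [L [E c]]]]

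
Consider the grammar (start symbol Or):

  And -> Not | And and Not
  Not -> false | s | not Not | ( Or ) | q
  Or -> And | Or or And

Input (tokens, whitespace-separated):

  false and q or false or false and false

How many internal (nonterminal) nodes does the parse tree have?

[Or [Or [Or [And [And [Not false]] and [Not q]]] or [And [Not false]]] or [And [And [Not false]] and [Not false]]]

13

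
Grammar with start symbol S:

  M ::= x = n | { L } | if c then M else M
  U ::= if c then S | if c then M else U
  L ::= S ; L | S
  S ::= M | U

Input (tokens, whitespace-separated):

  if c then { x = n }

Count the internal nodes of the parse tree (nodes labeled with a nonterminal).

[S [U if c then [S [M { [L [S [M x = n]]] }]]]]

7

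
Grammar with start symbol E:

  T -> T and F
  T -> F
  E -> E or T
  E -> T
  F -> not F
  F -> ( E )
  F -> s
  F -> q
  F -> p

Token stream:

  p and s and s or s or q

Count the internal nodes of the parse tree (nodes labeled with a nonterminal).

[E [E [E [T [T [T [F p]] and [F s]] and [F s]]] or [T [F s]]] or [T [F q]]]

13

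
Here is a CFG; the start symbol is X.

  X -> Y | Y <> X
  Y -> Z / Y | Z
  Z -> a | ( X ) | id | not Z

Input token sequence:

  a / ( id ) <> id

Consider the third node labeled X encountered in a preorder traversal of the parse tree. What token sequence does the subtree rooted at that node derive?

id

[X [Y [Z a] / [Y [Z ( [X [Y [Z id]]] )]]] <> [X [Y [Z id]]]]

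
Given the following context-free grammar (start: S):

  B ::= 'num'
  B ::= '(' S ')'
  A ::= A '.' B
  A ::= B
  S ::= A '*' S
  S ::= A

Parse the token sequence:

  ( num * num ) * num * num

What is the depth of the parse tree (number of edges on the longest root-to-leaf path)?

[S [A [B ( [S [A [B num]] * [S [A [B num]]]] )]] * [S [A [B num]] * [S [A [B num]]]]]

7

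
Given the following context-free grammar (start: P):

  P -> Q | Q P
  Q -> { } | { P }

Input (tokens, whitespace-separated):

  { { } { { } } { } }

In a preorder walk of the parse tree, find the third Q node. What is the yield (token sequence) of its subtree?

[P [Q { [P [Q { }] [P [Q { [P [Q { }]] }] [P [Q { }]]]] }]]

{ { } }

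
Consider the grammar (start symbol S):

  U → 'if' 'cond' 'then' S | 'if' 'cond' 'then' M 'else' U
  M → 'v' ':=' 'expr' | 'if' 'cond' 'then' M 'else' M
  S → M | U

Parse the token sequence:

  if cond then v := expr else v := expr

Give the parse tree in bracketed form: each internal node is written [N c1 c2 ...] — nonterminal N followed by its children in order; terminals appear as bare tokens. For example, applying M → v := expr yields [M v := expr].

S
M
if cond then M else M
if cond then v := expr else M
if cond then v := expr else v := expr

[S [M if cond then [M v := expr] else [M v := expr]]]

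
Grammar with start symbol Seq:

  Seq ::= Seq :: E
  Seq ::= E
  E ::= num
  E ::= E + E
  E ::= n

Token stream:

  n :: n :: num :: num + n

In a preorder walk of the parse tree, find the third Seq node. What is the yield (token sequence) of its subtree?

n :: n

[Seq [Seq [Seq [Seq [E n]] :: [E n]] :: [E num]] :: [E [E num] + [E n]]]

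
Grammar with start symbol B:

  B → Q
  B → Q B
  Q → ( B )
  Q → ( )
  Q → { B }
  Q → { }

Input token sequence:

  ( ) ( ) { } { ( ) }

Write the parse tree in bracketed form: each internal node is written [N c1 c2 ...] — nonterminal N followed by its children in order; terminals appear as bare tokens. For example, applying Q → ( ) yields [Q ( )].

B
Q B
( ) B
( ) Q B
( ) ( ) B
( ) ( ) Q B
( ) ( ) { } B
( ) ( ) { } Q
( ) ( ) { } { B }
( ) ( ) { } { Q }
( ) ( ) { } { ( ) }

[B [Q ( )] [B [Q ( )] [B [Q { }] [B [Q { [B [Q ( )]] }]]]]]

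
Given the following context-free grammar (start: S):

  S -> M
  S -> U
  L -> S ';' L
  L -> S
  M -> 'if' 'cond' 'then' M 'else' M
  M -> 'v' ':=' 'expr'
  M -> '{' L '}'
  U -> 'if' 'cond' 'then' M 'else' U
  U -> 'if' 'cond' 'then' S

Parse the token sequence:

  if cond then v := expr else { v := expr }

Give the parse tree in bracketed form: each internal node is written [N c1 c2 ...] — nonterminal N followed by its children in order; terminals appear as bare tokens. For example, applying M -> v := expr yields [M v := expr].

[S [M if cond then [M v := expr] else [M { [L [S [M v := expr]]] }]]]

S
M
if cond then M else M
if cond then v := expr else M
if cond then v := expr else { L }
if cond then v := expr else { S }
if cond then v := expr else { M }
if cond then v := expr else { v := expr }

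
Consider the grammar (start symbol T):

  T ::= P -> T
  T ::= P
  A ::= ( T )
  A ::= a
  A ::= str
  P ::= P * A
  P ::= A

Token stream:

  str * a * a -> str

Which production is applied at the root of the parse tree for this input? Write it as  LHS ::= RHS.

[T [P [P [P [A str]] * [A a]] * [A a]] -> [T [P [A str]]]]

T ::= P -> T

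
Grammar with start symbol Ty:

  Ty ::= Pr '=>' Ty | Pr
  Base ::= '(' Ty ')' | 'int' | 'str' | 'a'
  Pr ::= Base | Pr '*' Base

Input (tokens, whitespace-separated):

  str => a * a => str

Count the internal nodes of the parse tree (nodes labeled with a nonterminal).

11

[Ty [Pr [Base str]] => [Ty [Pr [Pr [Base a]] * [Base a]] => [Ty [Pr [Base str]]]]]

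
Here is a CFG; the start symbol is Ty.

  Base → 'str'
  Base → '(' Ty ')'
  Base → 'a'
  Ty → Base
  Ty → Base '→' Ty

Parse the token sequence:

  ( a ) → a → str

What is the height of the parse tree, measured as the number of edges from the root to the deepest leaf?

[Ty [Base ( [Ty [Base a]] )] → [Ty [Base a] → [Ty [Base str]]]]

4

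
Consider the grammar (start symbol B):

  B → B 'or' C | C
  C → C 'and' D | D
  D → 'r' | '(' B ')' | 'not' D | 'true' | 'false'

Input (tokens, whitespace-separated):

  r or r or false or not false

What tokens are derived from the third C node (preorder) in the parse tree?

false

[B [B [B [B [C [D r]]] or [C [D r]]] or [C [D false]]] or [C [D not [D false]]]]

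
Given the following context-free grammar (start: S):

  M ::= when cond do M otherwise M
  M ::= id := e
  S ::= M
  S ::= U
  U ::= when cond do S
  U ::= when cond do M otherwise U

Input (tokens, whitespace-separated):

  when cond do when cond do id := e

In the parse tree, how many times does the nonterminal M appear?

[S [U when cond do [S [U when cond do [S [M id := e]]]]]]

1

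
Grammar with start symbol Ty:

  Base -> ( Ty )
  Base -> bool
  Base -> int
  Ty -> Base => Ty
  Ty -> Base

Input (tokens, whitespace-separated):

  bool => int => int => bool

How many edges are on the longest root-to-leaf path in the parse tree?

[Ty [Base bool] => [Ty [Base int] => [Ty [Base int] => [Ty [Base bool]]]]]

5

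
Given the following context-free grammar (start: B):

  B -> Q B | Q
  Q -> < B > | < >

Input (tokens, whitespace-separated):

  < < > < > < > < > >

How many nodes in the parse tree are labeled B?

[B [Q < [B [Q < >] [B [Q < >] [B [Q < >] [B [Q < >]]]]] >]]

5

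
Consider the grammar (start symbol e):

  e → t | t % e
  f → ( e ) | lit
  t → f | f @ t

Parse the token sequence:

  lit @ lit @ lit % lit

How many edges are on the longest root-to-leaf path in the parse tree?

[e [t [f lit] @ [t [f lit] @ [t [f lit]]]] % [e [t [f lit]]]]

5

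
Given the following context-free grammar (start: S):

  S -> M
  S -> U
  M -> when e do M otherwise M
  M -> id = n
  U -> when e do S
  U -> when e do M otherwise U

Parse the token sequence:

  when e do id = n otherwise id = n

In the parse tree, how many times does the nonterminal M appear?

3

[S [M when e do [M id = n] otherwise [M id = n]]]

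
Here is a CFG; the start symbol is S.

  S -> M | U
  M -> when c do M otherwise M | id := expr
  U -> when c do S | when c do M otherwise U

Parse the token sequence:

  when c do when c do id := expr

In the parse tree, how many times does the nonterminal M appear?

[S [U when c do [S [U when c do [S [M id := expr]]]]]]

1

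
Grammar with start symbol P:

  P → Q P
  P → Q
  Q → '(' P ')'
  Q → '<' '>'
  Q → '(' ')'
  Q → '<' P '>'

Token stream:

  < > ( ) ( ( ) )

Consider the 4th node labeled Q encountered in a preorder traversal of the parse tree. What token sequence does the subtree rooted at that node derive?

( )

[P [Q < >] [P [Q ( )] [P [Q ( [P [Q ( )]] )]]]]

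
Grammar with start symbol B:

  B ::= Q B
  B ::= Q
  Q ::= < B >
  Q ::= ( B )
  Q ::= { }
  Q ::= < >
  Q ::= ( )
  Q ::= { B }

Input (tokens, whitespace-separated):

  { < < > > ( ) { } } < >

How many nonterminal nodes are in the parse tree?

12

[B [Q { [B [Q < [B [Q < >]] >] [B [Q ( )] [B [Q { }]]]] }] [B [Q < >]]]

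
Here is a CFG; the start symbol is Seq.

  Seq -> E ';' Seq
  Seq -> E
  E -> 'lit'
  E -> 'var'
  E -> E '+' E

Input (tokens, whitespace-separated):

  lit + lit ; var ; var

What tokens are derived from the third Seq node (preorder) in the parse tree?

[Seq [E [E lit] + [E lit]] ; [Seq [E var] ; [Seq [E var]]]]

var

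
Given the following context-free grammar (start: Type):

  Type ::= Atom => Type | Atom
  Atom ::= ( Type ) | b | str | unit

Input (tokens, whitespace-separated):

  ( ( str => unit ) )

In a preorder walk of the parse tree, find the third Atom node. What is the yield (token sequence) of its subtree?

[Type [Atom ( [Type [Atom ( [Type [Atom str] => [Type [Atom unit]]] )]] )]]

str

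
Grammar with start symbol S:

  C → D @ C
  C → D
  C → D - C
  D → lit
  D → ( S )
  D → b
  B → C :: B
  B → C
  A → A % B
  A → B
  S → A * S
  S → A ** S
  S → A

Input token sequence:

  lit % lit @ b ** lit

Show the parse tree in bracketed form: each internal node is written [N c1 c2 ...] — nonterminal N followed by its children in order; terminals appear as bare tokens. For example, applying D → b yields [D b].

S
A ** S
A % B ** S
B % B ** S
C % B ** S
D % B ** S
lit % B ** S
lit % C ** S
lit % D @ C ** S
lit % lit @ C ** S
lit % lit @ D ** S
lit % lit @ b ** S
lit % lit @ b ** A
lit % lit @ b ** B
lit % lit @ b ** C
lit % lit @ b ** D
lit % lit @ b ** lit

[S [A [A [B [C [D lit]]]] % [B [C [D lit] @ [C [D b]]]]] ** [S [A [B [C [D lit]]]]]]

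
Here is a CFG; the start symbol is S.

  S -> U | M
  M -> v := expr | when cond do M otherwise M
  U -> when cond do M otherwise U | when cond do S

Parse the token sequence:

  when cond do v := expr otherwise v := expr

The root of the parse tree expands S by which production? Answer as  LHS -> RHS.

[S [M when cond do [M v := expr] otherwise [M v := expr]]]

S -> M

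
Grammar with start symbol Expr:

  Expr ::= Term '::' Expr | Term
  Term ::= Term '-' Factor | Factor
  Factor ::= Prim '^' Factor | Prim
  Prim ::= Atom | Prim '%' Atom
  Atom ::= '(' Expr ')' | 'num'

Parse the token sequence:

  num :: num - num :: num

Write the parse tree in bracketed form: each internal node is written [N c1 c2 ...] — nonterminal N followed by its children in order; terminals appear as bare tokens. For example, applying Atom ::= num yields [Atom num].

Expr
Term :: Expr
Factor :: Expr
Prim :: Expr
Atom :: Expr
num :: Expr
num :: Term :: Expr
num :: Term - Factor :: Expr
num :: Factor - Factor :: Expr
num :: Prim - Factor :: Expr
num :: Atom - Factor :: Expr
num :: num - Factor :: Expr
num :: num - Prim :: Expr
num :: num - Atom :: Expr
num :: num - num :: Expr
num :: num - num :: Term
num :: num - num :: Factor
num :: num - num :: Prim
num :: num - num :: Atom
num :: num - num :: num

[Expr [Term [Factor [Prim [Atom num]]]] :: [Expr [Term [Term [Factor [Prim [Atom num]]]] - [Factor [Prim [Atom num]]]] :: [Expr [Term [Factor [Prim [Atom num]]]]]]]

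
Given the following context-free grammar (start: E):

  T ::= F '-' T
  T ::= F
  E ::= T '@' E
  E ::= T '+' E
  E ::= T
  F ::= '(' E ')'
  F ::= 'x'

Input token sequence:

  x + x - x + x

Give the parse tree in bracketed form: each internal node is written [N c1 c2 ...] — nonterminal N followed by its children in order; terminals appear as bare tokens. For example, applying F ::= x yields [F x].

[E [T [F x]] + [E [T [F x] - [T [F x]]] + [E [T [F x]]]]]

E
T + E
F + E
x + E
x + T + E
x + F - T + E
x + x - T + E
x + x - F + E
x + x - x + E
x + x - x + T
x + x - x + F
x + x - x + x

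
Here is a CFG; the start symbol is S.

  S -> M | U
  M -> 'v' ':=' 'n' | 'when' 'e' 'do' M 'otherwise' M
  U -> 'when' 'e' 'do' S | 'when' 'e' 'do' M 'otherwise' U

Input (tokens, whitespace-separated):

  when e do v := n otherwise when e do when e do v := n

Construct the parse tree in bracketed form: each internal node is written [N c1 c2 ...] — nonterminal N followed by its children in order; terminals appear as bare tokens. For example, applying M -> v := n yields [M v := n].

S
U
when e do M otherwise U
when e do v := n otherwise U
when e do v := n otherwise when e do S
when e do v := n otherwise when e do U
when e do v := n otherwise when e do when e do S
when e do v := n otherwise when e do when e do M
when e do v := n otherwise when e do when e do v := n

[S [U when e do [M v := n] otherwise [U when e do [S [U when e do [S [M v := n]]]]]]]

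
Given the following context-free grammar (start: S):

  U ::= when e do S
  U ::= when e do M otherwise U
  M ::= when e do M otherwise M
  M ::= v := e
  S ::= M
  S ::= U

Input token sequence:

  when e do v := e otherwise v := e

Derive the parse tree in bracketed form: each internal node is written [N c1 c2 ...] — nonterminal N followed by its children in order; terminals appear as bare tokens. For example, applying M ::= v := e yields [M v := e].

[S [M when e do [M v := e] otherwise [M v := e]]]

S
M
when e do M otherwise M
when e do v := e otherwise M
when e do v := e otherwise v := e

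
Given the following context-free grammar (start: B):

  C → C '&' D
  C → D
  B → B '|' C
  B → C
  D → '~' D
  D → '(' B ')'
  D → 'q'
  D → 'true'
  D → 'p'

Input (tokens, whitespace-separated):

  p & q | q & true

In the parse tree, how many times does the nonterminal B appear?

[B [B [C [C [D p]] & [D q]]] | [C [C [D q]] & [D true]]]

2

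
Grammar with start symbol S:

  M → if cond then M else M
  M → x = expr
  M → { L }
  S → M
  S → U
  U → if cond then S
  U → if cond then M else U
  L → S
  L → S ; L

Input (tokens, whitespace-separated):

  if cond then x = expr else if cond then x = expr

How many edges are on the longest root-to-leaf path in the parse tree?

5

[S [U if cond then [M x = expr] else [U if cond then [S [M x = expr]]]]]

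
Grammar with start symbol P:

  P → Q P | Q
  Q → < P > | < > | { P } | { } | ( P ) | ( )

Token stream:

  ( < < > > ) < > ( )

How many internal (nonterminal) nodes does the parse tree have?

10

[P [Q ( [P [Q < [P [Q < >]] >]] )] [P [Q < >] [P [Q ( )]]]]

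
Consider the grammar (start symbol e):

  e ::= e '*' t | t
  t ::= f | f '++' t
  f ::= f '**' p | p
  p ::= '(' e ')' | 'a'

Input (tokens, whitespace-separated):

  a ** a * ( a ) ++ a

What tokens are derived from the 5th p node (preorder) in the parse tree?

a

[e [e [t [f [f [p a]] ** [p a]]]] * [t [f [p ( [e [t [f [p a]]]] )]] ++ [t [f [p a]]]]]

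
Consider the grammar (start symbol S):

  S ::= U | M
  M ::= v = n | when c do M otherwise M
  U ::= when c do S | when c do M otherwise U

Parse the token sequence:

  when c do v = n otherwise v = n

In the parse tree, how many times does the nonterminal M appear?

[S [M when c do [M v = n] otherwise [M v = n]]]

3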